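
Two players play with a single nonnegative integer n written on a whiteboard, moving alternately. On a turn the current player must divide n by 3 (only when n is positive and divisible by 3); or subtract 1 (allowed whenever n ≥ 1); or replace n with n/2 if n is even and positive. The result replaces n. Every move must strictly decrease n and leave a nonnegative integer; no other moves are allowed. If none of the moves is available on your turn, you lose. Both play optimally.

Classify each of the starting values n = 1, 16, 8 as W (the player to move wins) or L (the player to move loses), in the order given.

Build the W/L table. Terminal = L. A non-terminal position is W if it has a move to some L; otherwise it is L.
n=0: no move → L
n=1: can move to 0, which is L ⇒ W
n=2: the only move is to 1(W), a W ⇒ L
n=3: can move to 2, which is L ⇒ W
n=4: can move to 2, which is L ⇒ W
n=5: the only move is to 4(W), a W ⇒ L
n=6: can move to 2, which is L ⇒ W
n=7: the only move is to 6(W), a W ⇒ L
n=8: can move to 7, which is L ⇒ W
n=9: moves to 3(W), 8(W); every one is W ⇒ L
n=10: can move to 5, which is L ⇒ W
n=11: the only move is to 10(W), a W ⇒ L
n=12: can move to 11, which is L ⇒ W
n=13: the only move is to 12(W), a W ⇒ L
n=14: can move to 7, which is L ⇒ W
n=15: can move to 5, which is L ⇒ W
n=16: moves to 8(W), 15(W); every one is W ⇒ L

1: W, 16: L, 8: W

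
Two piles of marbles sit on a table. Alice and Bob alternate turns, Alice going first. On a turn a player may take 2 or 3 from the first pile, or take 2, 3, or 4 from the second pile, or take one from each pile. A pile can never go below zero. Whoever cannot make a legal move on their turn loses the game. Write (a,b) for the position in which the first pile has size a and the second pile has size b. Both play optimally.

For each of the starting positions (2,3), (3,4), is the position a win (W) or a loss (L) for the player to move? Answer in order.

Build the W/L table. Terminal = L. A non-terminal position is W if it has a move to some L; otherwise it is L.
No move ever increases a pile, so every position that can arise here has a ≤ 3 and b ≤ 4; it is enough to label the cells with 0 ≤ a ≤ 3 and 0 ≤ b ≤ 4.
Every move lowers a or b (never raises either), so fill the grid row by row in increasing a, and left to right within a row: each cell's successors are then already labelled.
      b=0  b=1  b=2  b=3  b=4
a=0:    L    L    W    W    W
a=1:    L    W    W    W    W
a=2:    W    W    L    L    W
a=3:    W    W    L    W    W
Cells with no legal move (terminal, hence L): (0,0), (0,1), (1,0).
The remaining L cells, each justified by listing all of its moves:
(2,2): only reaches (0,2)(W), (2,0)(W), (1,1)(W), all W → L
(2,3): only reaches (0,3)(W), (2,1)(W), (2,0)(W), (1,2)(W), all W → L
(3,2): only reaches (1,2)(W), (0,2)(W), (3,0)(W), (2,1)(W), all W → L
Every other cell has at least one move into one of the L cells above, so it is W.
(2,3): one of the L cells justified above, so L
(3,4): the move to (3,2) reaches an L cell, so W

(2,3): L, (3,4): W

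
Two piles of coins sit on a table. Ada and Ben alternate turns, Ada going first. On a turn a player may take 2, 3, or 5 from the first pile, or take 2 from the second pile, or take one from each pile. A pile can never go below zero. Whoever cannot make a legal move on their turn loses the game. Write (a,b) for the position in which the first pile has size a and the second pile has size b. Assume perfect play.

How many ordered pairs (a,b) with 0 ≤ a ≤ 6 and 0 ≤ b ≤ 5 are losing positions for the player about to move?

12

Work bottom-up. With no move the player to move loses. Otherwise the position is W if at least one move leads to an L position for the opponent, and L if every move leads to a W.
Every move lowers a or b (never raises either), so fill the grid row by row in increasing a, and left to right within a row: each cell's successors are then already labelled.
      b=0  b=1  b=2  b=3  b=4  b=5
a=0:    L    L    W    W    L    L
a=1:    L    W    W    L    L    W
a=2:    W    W    L    L    W    W
a=3:    W    W    L    W    W    W
a=4:    W    L    W    W    W    L
a=5:    W    W    W    W    W    W
a=6:    W    W    W    W    W    W
Cells with no legal move (terminal, hence L): (0,0), (0,1), (1,0).
The remaining L cells, each justified by listing all of its moves:
(0,4): only reaches (0,2)(W), which is W → L
(0,5): only reaches (0,3)(W), which is W → L
(1,3): only reaches (1,1)(W), (0,2)(W), all W → L
(1,4): only reaches (1,2)(W), (0,3)(W), all W → L
(2,2): only reaches (0,2)(W), (2,0)(W), (1,1)(W), all W → L
(2,3): only reaches (0,3)(W), (2,1)(W), (1,2)(W), all W → L
(3,2): only reaches (1,2)(W), (0,2)(W), (3,0)(W), (2,1)(W), all W → L
(4,1): only reaches (2,1)(W), (1,1)(W), (3,0)(W), all W → L
(4,5): only reaches (2,5)(W), (1,5)(W), (4,3)(W), (3,4)(W), all W → L
Every other cell has at least one move into one of the L cells above, so it is W.
L cells per row: a=0: 4, a=1: 3, a=2: 2, a=3: 1, a=4: 2, a=5: 0, a=6: 0; total 12.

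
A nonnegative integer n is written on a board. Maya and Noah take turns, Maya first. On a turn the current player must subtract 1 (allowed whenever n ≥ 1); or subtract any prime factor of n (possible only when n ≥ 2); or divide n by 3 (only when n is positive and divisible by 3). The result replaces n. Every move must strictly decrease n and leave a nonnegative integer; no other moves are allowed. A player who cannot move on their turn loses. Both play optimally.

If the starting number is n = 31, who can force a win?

Maya wins.

Label each position W (a win for the player to move) or L (a loss). A position with no legal move is L; any other position is W exactly when some move reaches an L, and L when every move reaches a W.
n=0: no move → L
n=1: W (go to 0, an L position)
n=2: W (go to 0, an L position)
n=3: W (go to 0, an L position)
n=4: L (options 2(W), 3(W) are all W)
n=5: W (go to 0, an L position)
n=6: W (go to 4, an L position)
n=7: W (go to 0, an L position)
n=8: L (options 6(W), 7(W) are all W)
n=9: W (go to 8, an L position)
n=10: W (go to 8, an L position)
n=11: W (go to 0, an L position)
n=12: W (go to 4, an L position)
n=13: W (go to 0, an L position)
n=14: L (options 7(W), 12(W), 13(W) are all W)
n=15: W (go to 14, an L position)
n=16: W (go to 14, an L position)
n=17: W (go to 0, an L position)
n=18: L (options 6(W), 15(W), 16(W), 17(W) are all W)
n=19: W (go to 0, an L position)
n=20: W (go to 18, an L position)
n=21: W (go to 14, an L position)
n=22: L (options 11(W), 20(W), 21(W) are all W)
n=23: W (go to 0, an L position)
n=24: W (go to 8, an L position)
n=25: L (options 20(W), 24(W) are all W)
n=26: W (go to 25, an L position)
n=27: L (options 9(W), 24(W), 26(W) are all W)
n=28: W (go to 27, an L position)
n=29: W (go to 0, an L position)
n=30: W (go to 25, an L position)
n=31: W (go to 0, an L position)
From 31 Maya can move to 0, reaching an L position.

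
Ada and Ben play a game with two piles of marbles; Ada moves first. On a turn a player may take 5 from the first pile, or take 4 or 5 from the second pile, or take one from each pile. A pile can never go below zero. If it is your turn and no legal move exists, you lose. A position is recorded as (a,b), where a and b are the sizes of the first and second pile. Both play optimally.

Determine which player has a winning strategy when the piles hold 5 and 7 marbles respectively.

Build the W/L table. Terminal = L. A non-terminal position is W if it has a move to some L; otherwise it is L.
No move ever increases a pile, so every position that can arise here has a ≤ 5 and b ≤ 7; it is enough to label the cells with 0 ≤ a ≤ 5 and 0 ≤ b ≤ 7.
Every move lowers a or b (never raises either), so fill the grid row by row in increasing a, and left to right within a row: each cell's successors are then already labelled.
      b=0  b=1  b=2  b=3  b=4  b=5  b=6  b=7
a=0:    L    L    L    L    W    W    W    W
a=1:    L    W    W    W    W    W    L    L
a=2:    L    W    L    L    W    W    W    W
a=3:    L    W    L    W    W    W    W    W
a=4:    L    W    L    W    W    W    W    W
a=5:    W    W    W    W    L    L    L    L
Cells with no legal move (terminal, hence L): (0,0), (0,1), (0,2), (0,3), (1,0), (2,0), (3,0), (4,0).
The remaining L cells, each justified by listing all of its moves:
(1,6): moves to (1,2)(W), (1,1)(W), (0,5)(W); every one is W ⇒ L
(1,7): moves to (1,3)(W), (1,2)(W), (0,6)(W); every one is W ⇒ L
(2,2): the only move is to (1,1)(W), a W ⇒ L
(2,3): the only move is to (1,2)(W), a W ⇒ L
(3,2): the only move is to (2,1)(W), a W ⇒ L
(4,2): the only move is to (3,1)(W), a W ⇒ L
(5,4): moves to (0,4)(W), (5,0)(W), (4,3)(W); every one is W ⇒ L
(5,5): moves to (0,5)(W), (5,1)(W), (5,0)(W), (4,4)(W); every one is W ⇒ L
(5,6): moves to (0,6)(W), (5,2)(W), (5,1)(W), (4,5)(W); every one is W ⇒ L
(5,7): moves to (0,7)(W), (5,3)(W), (5,2)(W), (4,6)(W); every one is W ⇒ L
Every other cell has at least one move into one of the L cells above, so it is W.
Every move from (5,7) reaches a W position, so the mover loses.

Ben wins.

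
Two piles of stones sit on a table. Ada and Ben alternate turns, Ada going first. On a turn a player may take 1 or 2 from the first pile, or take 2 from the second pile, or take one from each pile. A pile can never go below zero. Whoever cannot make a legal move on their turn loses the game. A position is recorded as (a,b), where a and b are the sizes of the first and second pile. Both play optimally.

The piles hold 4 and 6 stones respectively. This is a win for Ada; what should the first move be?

Move to (2,6).

Work bottom-up. With no move the player to move loses. Otherwise the position is W if at least one move leads to an L position for the opponent, and L if every move leads to a W.
No move ever increases a pile, so every position that can arise here has a ≤ 4 and b ≤ 6; it is enough to label the cells with 0 ≤ a ≤ 4 and 0 ≤ b ≤ 6.
Every move lowers a or b (never raises either), so fill the grid row by row in increasing a, and left to right within a row: each cell's successors are then already labelled.
      b=0  b=1  b=2  b=3  b=4  b=5  b=6
a=0:    L    L    W    W    L    L    W
a=1:    W    W    W    L    W    W    W
a=2:    W    W    L    W    W    W    L
a=3:    L    L    W    W    L    L    W
a=4:    W    W    W    L    W    W    W
Cells with no legal move (terminal, hence L): (0,0), (0,1).
The remaining L cells, each justified by listing all of its moves:
(0,4): L (sole option (0,2)(W) is W)
(0,5): L (sole option (0,3)(W) is W)
(1,3): L (options (0,3)(W), (1,1)(W), (0,2)(W) are all W)
(2,2): L (options (1,2)(W), (0,2)(W), (2,0)(W), (1,1)(W) are all W)
(2,6): L (options (1,6)(W), (0,6)(W), (2,4)(W), (1,5)(W) are all W)
(3,0): L (options (2,0)(W), (1,0)(W) are all W)
(3,1): L (options (2,1)(W), (1,1)(W), (2,0)(W) are all W)
(3,4): L (options (2,4)(W), (1,4)(W), (3,2)(W), (2,3)(W) are all W)
(3,5): L (options (2,5)(W), (1,5)(W), (3,3)(W), (2,4)(W) are all W)
(4,3): L (options (3,3)(W), (2,3)(W), (4,1)(W), (3,2)(W) are all W)
Every other cell has at least one move into one of the L cells above, so it is W.
From (4,6), the L positions reachable in one move are: (2,6), (3,5). Any move reaching one of these is winning.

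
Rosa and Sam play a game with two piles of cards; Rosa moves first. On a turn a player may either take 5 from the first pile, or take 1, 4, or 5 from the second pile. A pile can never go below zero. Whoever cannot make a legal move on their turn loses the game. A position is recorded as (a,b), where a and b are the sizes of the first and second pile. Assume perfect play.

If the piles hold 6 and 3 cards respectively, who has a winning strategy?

Sam wins.

Use the standard recursion: the mover loses at a terminal position; elsewhere, the mover wins exactly when some move hands the opponent an L position.
No move ever increases a pile, so every position that can arise here has a ≤ 6 and b ≤ 3; it is enough to label the cells with 0 ≤ a ≤ 6 and 0 ≤ b ≤ 3.
Every move lowers a or b (never raises either), so fill the grid row by row in increasing a, and left to right within a row: each cell's successors are then already labelled.
      b=0  b=1  b=2  b=3
a=0:    L    W    L    W
a=1:    L    W    L    W
a=2:    L    W    L    W
a=3:    L    W    L    W
a=4:    L    W    L    W
a=5:    W    L    W    L
a=6:    W    L    W    L
Cells with no legal move (terminal, hence L): (0,0), (1,0), (2,0), (3,0), (4,0).
The remaining L cells, each justified by listing all of its moves:
(0,2): the only move is to (0,1)(W), a W ⇒ L
(1,2): the only move is to (1,1)(W), a W ⇒ L
(2,2): the only move is to (2,1)(W), a W ⇒ L
(3,2): the only move is to (3,1)(W), a W ⇒ L
(4,2): the only move is to (4,1)(W), a W ⇒ L
(5,1): moves to (0,1)(W), (5,0)(W); every one is W ⇒ L
(5,3): moves to (0,3)(W), (5,2)(W); every one is W ⇒ L
(6,1): moves to (1,1)(W), (6,0)(W); every one is W ⇒ L
(6,3): moves to (1,3)(W), (6,2)(W); every one is W ⇒ L
Every other cell has at least one move into one of the L cells above, so it is W.
The starting position (6,3) is L: whatever Rosa does, the opponent receives a W position.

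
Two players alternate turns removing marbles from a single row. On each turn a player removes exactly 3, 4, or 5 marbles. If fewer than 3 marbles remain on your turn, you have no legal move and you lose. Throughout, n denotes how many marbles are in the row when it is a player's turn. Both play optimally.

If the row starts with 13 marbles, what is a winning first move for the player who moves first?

Positions with no move are L. A position that does have a move is losing for the player to move precisely when every available move leads to a winning position for the opponent. Fill in the labels:
n=0: no move → L
n=1: no move → L
n=2: no move → L
n=3: reaches L-position 0 → W
n=4: reaches L-position 1 → W
n=5: reaches L-position 2 → W
n=6: reaches L-position 2 → W
n=7: reaches L-position 2 → W
n=8: only reaches 5(W), 4(W), 3(W), all W → L
n=9: only reaches 6(W), 5(W), 4(W), all W → L
n=10: only reaches 7(W), 6(W), 5(W), all W → L
n=11: reaches L-position 8 → W
n=12: reaches L-position 9 → W
n=13: reaches L-position 10 → W
From 13, the L positions reachable in one move are: 10, 9, 8. Any move reaching one of these is winning.

Remove 3, leaving 10.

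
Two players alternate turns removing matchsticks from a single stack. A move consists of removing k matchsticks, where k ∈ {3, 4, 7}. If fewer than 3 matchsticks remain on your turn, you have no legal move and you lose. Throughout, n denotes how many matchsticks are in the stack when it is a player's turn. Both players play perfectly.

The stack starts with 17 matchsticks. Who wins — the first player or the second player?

The first player wins.

Label each position W (a win for the player to move) or L (a loss). A position with no legal move is L; any other position is W exactly when some move reaches an L, and L when every move reaches a W.
n=0: no move → L
n=1: no move → L
n=2: no move → L
n=3: reaches L-position 0 → W
n=4: reaches L-position 1 → W
n=5: reaches L-position 2 → W
n=6: reaches L-position 2 → W
n=7: reaches L-position 0 → W
n=8: reaches L-position 1 → W
n=9: reaches L-position 2 → W
n=10: only reaches 7(W), 6(W), 3(W), all W → L
n=11: only reaches 8(W), 7(W), 4(W), all W → L
n=12: only reaches 9(W), 8(W), 5(W), all W → L
n=13: reaches L-position 10 → W
n=14: reaches L-position 11 → W
n=15: reaches L-position 12 → W
n=16: reaches L-position 12 → W
n=17: reaches L-position 10 → W
From 17 the player to move can remove 7, leaving 10, reaching an L position.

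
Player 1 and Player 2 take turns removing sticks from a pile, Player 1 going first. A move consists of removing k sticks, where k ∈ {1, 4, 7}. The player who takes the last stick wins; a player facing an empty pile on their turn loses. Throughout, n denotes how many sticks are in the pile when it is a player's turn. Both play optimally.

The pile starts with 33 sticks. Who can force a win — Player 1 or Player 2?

Player 1 wins.

Build the W/L table. Terminal = L. A non-terminal position is W if it has a move to some L; otherwise it is L.
n=0: no move → L
n=1: reaches L-position 0 → W
n=2: only reaches 1(W), which is W → L
n=3: reaches L-position 2 → W
n=4: reaches L-position 0 → W
n=5: only reaches 4(W), 1(W), all W → L
n=6: reaches L-position 5 → W
n=7: reaches L-position 0 → W
n=8: only reaches 7(W), 4(W), 1(W), all W → L
n=9: reaches L-position 8 → W
n=10: only reaches 9(W), 6(W), 3(W), all W → L
n=11: reaches L-position 10 → W
n=12: reaches L-position 8 → W
n=13: only reaches 12(W), 9(W), 6(W), all W → L
n=14: reaches L-position 13 → W
n=15: reaches L-position 8 → W
n=16: only reaches 15(W), 12(W), 9(W), all W → L
n=17: reaches L-position 16 → W
n=18: only reaches 17(W), 14(W), 11(W), all W → L
n=19: reaches L-position 18 → W
n=20: reaches L-position 16 → W
n=21: only reaches 20(W), 17(W), 14(W), all W → L
n=22: reaches L-position 21 → W
n=23: reaches L-position 16 → W
n=24: only reaches 23(W), 20(W), 17(W), all W → L
n=25: reaches L-position 24 → W
n=26: only reaches 25(W), 22(W), 19(W), all W → L
n=27: reaches L-position 26 → W
n=28: reaches L-position 24 → W
n=29: only reaches 28(W), 25(W), 22(W), all W → L
n=30: reaches L-position 29 → W
n=31: reaches L-position 24 → W
n=32: only reaches 31(W), 28(W), 25(W), all W → L
n=33: reaches L-position 32 → W
The starting position 33 is W: Player 1 should remove 1, leaving 32, handing over an L position.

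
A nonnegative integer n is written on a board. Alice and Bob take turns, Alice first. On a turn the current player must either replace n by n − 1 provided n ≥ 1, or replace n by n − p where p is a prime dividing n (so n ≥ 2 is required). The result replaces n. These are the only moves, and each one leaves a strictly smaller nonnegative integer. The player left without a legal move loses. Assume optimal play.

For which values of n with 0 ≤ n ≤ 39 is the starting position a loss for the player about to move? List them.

0, 4, 8, 12, 16, 20, 24, 28, 32, 36

Use the standard recursion: the mover loses at a terminal position; elsewhere, the mover wins exactly when some move hands the opponent an L position.
n=0: no move → L
n=1: →0(L), so W
n=2: →0(L), so W
n=3: →0(L), so W
n=4: →2(W), 3(W) — all W, so L
n=5: →0(L), so W
n=6: →4(L), so W
n=7: →0(L), so W
n=8: →6(W), 7(W) — all W, so L
n=9: →8(L), so W
n=10: →8(L), so W
n=11: →0(L), so W
n=12: →9(W), 10(W), 11(W) — all W, so L
n=13: →0(L), so W
n=14: →12(L), so W
n=15: →12(L), so W
n=16: →14(W), 15(W) — all W, so L
n=17: →0(L), so W
n=18: →16(L), so W
n=19: →0(L), so W
n=20: →15(W), 18(W), 19(W) — all W, so L
n=21: →20(L), so W
n=22: →20(L), so W
n=23: →0(L), so W
n=24: →21(W), 22(W), 23(W) — all W, so L
n=25: →20(L), so W
n=26: →24(L), so W
n=27: →24(L), so W
n=28: →21(W), 26(W), 27(W) — all W, so L
n=29: →0(L), so W
n=30: →28(L), so W
n=31: →0(L), so W
n=32: →30(W), 31(W) — all W, so L
n=33: →32(L), so W
n=34: →32(L), so W
n=35: →28(L), so W
n=36: →33(W), 34(W), 35(W) — all W, so L
n=37: →0(L), so W
n=38: →36(L), so W
n=39: →36(L), so W
The losing starting values of n are exactly the entries labelled L in this table (10 of them).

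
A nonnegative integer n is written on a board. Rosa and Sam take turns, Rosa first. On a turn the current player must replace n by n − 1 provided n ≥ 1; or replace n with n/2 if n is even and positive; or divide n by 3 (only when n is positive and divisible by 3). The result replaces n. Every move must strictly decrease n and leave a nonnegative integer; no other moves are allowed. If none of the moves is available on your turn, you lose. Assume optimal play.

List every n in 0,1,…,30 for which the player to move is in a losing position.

0, 2, 5, 7, 9, 11, 13, 16, 19, 23, 25, 28, 30

Label each position W (a win for the player to move) or L (a loss). A position with no legal move is L; any other position is W exactly when some move reaches an L, and L when every move reaches a W.
n=0: no move → L
n=1: →0(L), so W
n=2: →1(W) only, which is W, so L
n=3: →2(L), so W
n=4: →2(L), so W
n=5: →4(W) only, which is W, so L
n=6: →2(L), so W
n=7: →6(W) only, which is W, so L
n=8: →7(L), so W
n=9: →3(W), 8(W) — all W, so L
n=10: →5(L), so W
n=11: →10(W) only, which is W, so L
n=12: →11(L), so W
n=13: →12(W) only, which is W, so L
n=14: →7(L), so W
n=15: →5(L), so W
n=16: →8(W), 15(W) — all W, so L
n=17: →16(L), so W
n=18: →9(L), so W
n=19: →18(W) only, which is W, so L
n=20: →19(L), so W
n=21: →7(L), so W
n=22: →11(L), so W
n=23: →22(W) only, which is W, so L
n=24: →23(L), so W
n=25: →24(W) only, which is W, so L
n=26: →13(L), so W
n=27: →9(L), so W
n=28: →14(W), 27(W) — all W, so L
n=29: →28(L), so W
n=30: →10(W), 15(W), 29(W) — all W, so L
Reading off the rows marked L gives the requested list; there are 13 such values of n.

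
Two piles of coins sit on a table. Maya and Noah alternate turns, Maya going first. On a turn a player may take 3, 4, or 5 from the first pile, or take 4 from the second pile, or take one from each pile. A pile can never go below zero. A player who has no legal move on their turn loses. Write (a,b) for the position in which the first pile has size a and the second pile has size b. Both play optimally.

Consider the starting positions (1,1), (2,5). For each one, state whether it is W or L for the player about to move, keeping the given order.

Compute win/loss labels from the base case upward. A position with no move is L. Any other position is W if it can reach an L in one move, else L.
No move ever increases a pile, so every position that can arise here has a ≤ 2 and b ≤ 5; it is enough to label the cells with 0 ≤ a ≤ 2 and 0 ≤ b ≤ 5.
Every move lowers a or b (never raises either), so fill the grid row by row in increasing a, and left to right within a row: each cell's successors are then already labelled.
      b=0  b=1  b=2  b=3  b=4  b=5
a=0:    L    L    L    L    W    W
a=1:    L    W    W    W    W    L
a=2:    L    W    L    L    W    L
Cells with no legal move (terminal, hence L): (0,0), (0,1), (0,2), (0,3), (1,0), (2,0).
The remaining L cells, each justified by listing all of its moves:
(1,5): →(1,1)(W), (0,4)(W) — all W, so L
(2,2): →(1,1)(W) only, which is W, so L
(2,3): →(1,2)(W) only, which is W, so L
(2,5): →(2,1)(W), (1,4)(W) — all W, so L
Every other cell has at least one move into one of the L cells above, so it is W.
(1,1): the move to (0,0) reaches an L cell, so W
(2,5): one of the L cells justified above, so L

(1,1): W, (2,5): L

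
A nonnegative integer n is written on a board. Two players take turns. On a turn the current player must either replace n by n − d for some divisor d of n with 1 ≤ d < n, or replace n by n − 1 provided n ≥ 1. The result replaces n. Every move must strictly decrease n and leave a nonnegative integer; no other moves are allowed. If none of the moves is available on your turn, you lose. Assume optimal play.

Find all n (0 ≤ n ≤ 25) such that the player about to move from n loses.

0, 2, 5, 7, 9, 11, 13, 15, 17, 19, 21, 23, 25

Positions with no move are L. A position that does have a move is losing for the player to move precisely when every available move leads to a winning position for the opponent. Fill in the labels:
n=0: no move → L
n=1: →0(L), so W
n=2: →1(W) only, which is W, so L
n=3: →2(L), so W
n=4: →2(L), so W
n=5: →4(W) only, which is W, so L
n=6: →5(L), so W
n=7: →6(W) only, which is W, so L
n=8: →7(L), so W
n=9: →6(W), 8(W) — all W, so L
n=10: →5(L), so W
n=11: →10(W) only, which is W, so L
n=12: →9(L), so W
n=13: →12(W) only, which is W, so L
n=14: →7(L), so W
n=15: →10(W), 12(W), 14(W) — all W, so L
n=16: →15(L), so W
n=17: →16(W) only, which is W, so L
n=18: →9(L), so W
n=19: →18(W) only, which is W, so L
n=20: →15(L), so W
n=21: →14(W), 18(W), 20(W) — all W, so L
n=22: →11(L), so W
n=23: →22(W) only, which is W, so L
n=24: →21(L), so W
n=25: →20(W), 24(W) — all W, so L
Reading off the rows marked L gives the requested list; there are 13 such values of n.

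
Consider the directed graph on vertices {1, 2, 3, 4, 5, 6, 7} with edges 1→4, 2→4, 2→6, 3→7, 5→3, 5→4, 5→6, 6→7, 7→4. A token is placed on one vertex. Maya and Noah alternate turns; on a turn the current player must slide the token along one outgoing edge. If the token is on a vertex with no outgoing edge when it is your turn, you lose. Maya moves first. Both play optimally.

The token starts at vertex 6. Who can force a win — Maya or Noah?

Label each position W (a win for the player to move) or L (a loss). A position with no legal move is L; any other position is W exactly when some move reaches an L, and L when every move reaches a W.
Every edge goes from a vertex to one that appears earlier in the order 4, 7, 3, 6, 2, 5, 1, so processing vertices in that order labels each vertex after all of its successors.
4: no outgoing edge → L
7: reaches L-position 4 → W
3: only reaches 7(W), which is W → L
6: only reaches 7(W), which is W → L
2: reaches L-position 6 → W
5: reaches L-position 6 → W
1: reaches L-position 4 → W
Every move from 6 reaches a W position, so the mover loses.

Noah wins.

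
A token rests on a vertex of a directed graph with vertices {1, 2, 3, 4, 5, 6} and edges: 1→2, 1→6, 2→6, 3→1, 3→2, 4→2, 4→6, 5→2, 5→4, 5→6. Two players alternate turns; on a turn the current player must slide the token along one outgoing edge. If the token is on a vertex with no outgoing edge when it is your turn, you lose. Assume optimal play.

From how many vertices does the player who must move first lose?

Work bottom-up. With no move the player to move loses. Otherwise the position is W if at least one move leads to an L position for the opponent, and L if every move leads to a W.
Every edge goes from a vertex to one that appears earlier in the order 6, 2, 1, 4, 5, 3, so processing vertices in that order labels each vertex after all of its successors.
6: no outgoing edge → L
2: →6(L), so W
1: →6(L), so W
4: →6(L), so W
5: →6(L), so W
3: →1(W), 2(W) — all W, so L
The L vertices are 3, 6; that is 2 in all.

2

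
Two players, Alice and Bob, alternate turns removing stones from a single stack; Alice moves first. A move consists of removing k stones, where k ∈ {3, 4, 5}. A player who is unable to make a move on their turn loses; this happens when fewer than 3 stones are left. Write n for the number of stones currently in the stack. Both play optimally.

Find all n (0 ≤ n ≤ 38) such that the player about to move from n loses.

0, 1, 2, 8, 9, 10, 16, 17, 18, 24, 25, 26, 32, 33, 34

Work bottom-up. With no move the player to move loses. Otherwise the position is W if at least one move leads to an L position for the opponent, and L if every move leads to a W.
n=0: no move → L
n=1: no move → L
n=2: no move → L
n=3: reaches L-position 0 → W
n=4: reaches L-position 1 → W
n=5: reaches L-position 2 → W
n=6: reaches L-position 2 → W
n=7: reaches L-position 2 → W
n=8: only reaches 5(W), 4(W), 3(W), all W → L
n=9: only reaches 6(W), 5(W), 4(W), all W → L
n=10: only reaches 7(W), 6(W), 5(W), all W → L
n=11: reaches L-position 8 → W
n=12: reaches L-position 9 → W
n=13: reaches L-position 10 → W
n=14: reaches L-position 10 → W
n=15: reaches L-position 10 → W
n=16: only reaches 13(W), 12(W), 11(W), all W → L
n=17: only reaches 14(W), 13(W), 12(W), all W → L
n=18: only reaches 15(W), 14(W), 13(W), all W → L
n=19: reaches L-position 16 → W
n=20: reaches L-position 17 → W
n=21: reaches L-position 18 → W
n=22: reaches L-position 18 → W
n=23: reaches L-position 18 → W
n=24: only reaches 21(W), 20(W), 19(W), all W → L
n=25: only reaches 22(W), 21(W), 20(W), all W → L
n=26: only reaches 23(W), 22(W), 21(W), all W → L
n=27: reaches L-position 24 → W
n=28: reaches L-position 25 → W
n=29: reaches L-position 26 → W
n=30: reaches L-position 26 → W
n=31: reaches L-position 26 → W
n=32: only reaches 29(W), 28(W), 27(W), all W → L
n=33: only reaches 30(W), 29(W), 28(W), all W → L
n=34: only reaches 31(W), 30(W), 29(W), all W → L
n=35: reaches L-position 32 → W
n=36: reaches L-position 33 → W
n=37: reaches L-position 34 → W
n=38: reaches L-position 34 → W
Reading off the rows marked L gives the requested list; there are 15 such values of n.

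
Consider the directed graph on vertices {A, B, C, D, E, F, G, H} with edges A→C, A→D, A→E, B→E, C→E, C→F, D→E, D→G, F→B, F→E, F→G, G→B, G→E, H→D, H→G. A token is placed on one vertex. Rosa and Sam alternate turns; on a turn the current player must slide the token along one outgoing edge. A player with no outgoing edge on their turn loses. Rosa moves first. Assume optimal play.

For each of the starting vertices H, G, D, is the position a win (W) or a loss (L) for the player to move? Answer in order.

H: L, G: W, D: W

Work bottom-up. With no move the player to move loses. Otherwise the position is W if at least one move leads to an L position for the opponent, and L if every move leads to a W.
Every edge goes from a vertex to one that appears earlier in the order E, B, G, F, D, H, C, A, so processing vertices in that order labels each vertex after all of its successors.
E: no outgoing edge → L
B: reaches L-position E → W
G: reaches L-position E → W
F: reaches L-position E → W
D: reaches L-position E → W
H: only reaches D(W), G(W), all W → L
C: reaches L-position E → W
A: reaches L-position E → W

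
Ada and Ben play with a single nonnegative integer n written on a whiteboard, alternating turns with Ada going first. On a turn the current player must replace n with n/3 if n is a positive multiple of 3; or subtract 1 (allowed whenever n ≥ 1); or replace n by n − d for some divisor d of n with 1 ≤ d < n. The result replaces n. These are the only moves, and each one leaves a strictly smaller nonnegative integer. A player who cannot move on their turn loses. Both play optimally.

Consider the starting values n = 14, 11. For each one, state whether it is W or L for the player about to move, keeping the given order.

14: W, 11: L

Use the standard recursion: the mover loses at a terminal position; elsewhere, the mover wins exactly when some move hands the opponent an L position.
n=0: no move → L
n=1: reaches L-position 0 → W
n=2: only reaches 1(W), which is W → L
n=3: reaches L-position 2 → W
n=4: reaches L-position 2 → W
n=5: only reaches 4(W), which is W → L
n=6: reaches L-position 2 → W
n=7: only reaches 6(W), which is W → L
n=8: reaches L-position 7 → W
n=9: only reaches 3(W), 6(W), 8(W), all W → L
n=10: reaches L-position 5 → W
n=11: only reaches 10(W), which is W → L
n=12: reaches L-position 9 → W
n=13: only reaches 12(W), which is W → L
n=14: reaches L-position 7 → W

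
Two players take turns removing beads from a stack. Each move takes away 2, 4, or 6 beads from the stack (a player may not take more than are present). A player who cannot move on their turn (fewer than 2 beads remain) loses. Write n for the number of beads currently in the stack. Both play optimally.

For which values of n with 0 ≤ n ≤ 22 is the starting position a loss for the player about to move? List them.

0, 1, 8, 9, 16, 17

Classify positions by backward induction: terminal positions (no move available) are L. From any other position, the mover wins iff some move reaches an L.
n=0: no move → L
n=1: no move → L
n=2: can move to 0, which is L ⇒ W
n=3: can move to 1, which is L ⇒ W
n=4: can move to 0, which is L ⇒ W
n=5: can move to 1, which is L ⇒ W
n=6: can move to 0, which is L ⇒ W
n=7: can move to 1, which is L ⇒ W
n=8: moves to 6(W), 4(W), 2(W); every one is W ⇒ L
n=9: moves to 7(W), 5(W), 3(W); every one is W ⇒ L
n=10: can move to 8, which is L ⇒ W
n=11: can move to 9, which is L ⇒ W
n=12: can move to 8, which is L ⇒ W
n=13: can move to 9, which is L ⇒ W
n=14: can move to 8, which is L ⇒ W
n=15: can move to 9, which is L ⇒ W
n=16: moves to 14(W), 12(W), 10(W); every one is W ⇒ L
n=17: moves to 15(W), 13(W), 11(W); every one is W ⇒ L
n=18: can move to 16, which is L ⇒ W
n=19: can move to 17, which is L ⇒ W
n=20: can move to 16, which is L ⇒ W
n=21: can move to 17, which is L ⇒ W
n=22: can move to 16, which is L ⇒ W
The losing starting values of n are exactly the entries labelled L in this table (6 of them).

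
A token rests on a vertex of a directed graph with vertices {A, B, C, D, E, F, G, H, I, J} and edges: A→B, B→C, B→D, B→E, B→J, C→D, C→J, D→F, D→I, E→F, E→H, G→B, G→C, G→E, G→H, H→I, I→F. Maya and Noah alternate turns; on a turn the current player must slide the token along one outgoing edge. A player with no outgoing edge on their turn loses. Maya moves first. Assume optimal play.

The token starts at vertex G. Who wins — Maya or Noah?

Classify positions by backward induction: terminal positions (no move available) are L. From any other position, the mover wins iff some move reaches an L.
Every edge goes from a vertex to one that appears earlier in the order F, J, I, H, E, D, C, B, A, G, so processing vertices in that order labels each vertex after all of its successors.
F: no outgoing edge → L
J: no outgoing edge → L
I: can move to F, which is L ⇒ W
H: the only move is to I(W), a W ⇒ L
E: can move to H, which is L ⇒ W
D: can move to F, which is L ⇒ W
C: can move to J, which is L ⇒ W
B: can move to J, which is L ⇒ W
A: the only move is to B(W), a W ⇒ L
G: can move to H, which is L ⇒ W
The starting position G is W: Maya should move to H, handing over an L position.

Maya wins.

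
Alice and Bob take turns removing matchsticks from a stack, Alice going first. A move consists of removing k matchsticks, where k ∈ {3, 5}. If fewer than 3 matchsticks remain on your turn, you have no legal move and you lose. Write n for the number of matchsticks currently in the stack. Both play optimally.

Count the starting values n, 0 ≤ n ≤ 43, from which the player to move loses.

Positions with no move are L. A position that does have a move is losing for the player to move precisely when every available move leads to a winning position for the opponent. Fill in the labels:
n=0: no move → L
n=1: no move → L
n=2: no move → L
n=3: can move to 0, which is L ⇒ W
n=4: can move to 1, which is L ⇒ W
n=5: can move to 2, which is L ⇒ W
n=6: can move to 1, which is L ⇒ W
n=7: can move to 2, which is L ⇒ W
n=8: moves to 5(W), 3(W); every one is W ⇒ L
n=9: moves to 6(W), 4(W); every one is W ⇒ L
n=10: moves to 7(W), 5(W); every one is W ⇒ L
n=11: can move to 8, which is L ⇒ W
n=12: can move to 9, which is L ⇒ W
n=13: can move to 10, which is L ⇒ W
n=14: can move to 9, which is L ⇒ W
n=15: can move to 10, which is L ⇒ W
n=16: moves to 13(W), 11(W); every one is W ⇒ L
n=17: moves to 14(W), 12(W); every one is W ⇒ L
n=18: moves to 15(W), 13(W); every one is W ⇒ L
n=19: can move to 16, which is L ⇒ W
n=20: can move to 17, which is L ⇒ W
n=21: can move to 18, which is L ⇒ W
n=22: can move to 17, which is L ⇒ W
n=23: can move to 18, which is L ⇒ W
n=24: moves to 21(W), 19(W); every one is W ⇒ L
n=25: moves to 22(W), 20(W); every one is W ⇒ L
n=26: moves to 23(W), 21(W); every one is W ⇒ L
n=27: can move to 24, which is L ⇒ W
n=28: can move to 25, which is L ⇒ W
n=29: can move to 26, which is L ⇒ W
n=30: can move to 25, which is L ⇒ W
n=31: can move to 26, which is L ⇒ W
n=32: moves to 29(W), 27(W); every one is W ⇒ L
n=33: moves to 30(W), 28(W); every one is W ⇒ L
n=34: moves to 31(W), 29(W); every one is W ⇒ L
n=35: can move to 32, which is L ⇒ W
n=36: can move to 33, which is L ⇒ W
n=37: can move to 34, which is L ⇒ W
n=38: can move to 33, which is L ⇒ W
n=39: can move to 34, which is L ⇒ W
n=40: moves to 37(W), 35(W); every one is W ⇒ L
n=41: moves to 38(W), 36(W); every one is W ⇒ L
n=42: moves to 39(W), 37(W); every one is W ⇒ L
n=43: can move to 40, which is L ⇒ W
L entries with 0 ≤ n ≤ 43: n = 0, 1, 2, 8, 9, 10, 16, 17, 18, 24, 25, 26, 32, 33, 34, 40, 41, 42; that makes 18.

18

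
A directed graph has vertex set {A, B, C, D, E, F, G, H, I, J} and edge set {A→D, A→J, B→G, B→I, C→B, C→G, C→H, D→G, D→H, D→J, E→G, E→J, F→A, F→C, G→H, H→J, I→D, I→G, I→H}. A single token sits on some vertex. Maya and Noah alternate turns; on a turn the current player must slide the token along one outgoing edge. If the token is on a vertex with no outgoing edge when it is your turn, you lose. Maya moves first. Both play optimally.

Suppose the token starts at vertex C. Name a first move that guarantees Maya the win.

Use the standard recursion: the mover loses at a terminal position; elsewhere, the mover wins exactly when some move hands the opponent an L position.
Every edge goes from a vertex to one that appears earlier in the order J, H, G, D, I, B, A, E, C, F, so processing vertices in that order labels each vertex after all of its successors.
J: no outgoing edge → L
H: can move to J, which is L ⇒ W
G: the only move is to H(W), a W ⇒ L
D: can move to G, which is L ⇒ W
I: can move to G, which is L ⇒ W
B: can move to G, which is L ⇒ W
A: can move to J, which is L ⇒ W
E: can move to G, which is L ⇒ W
C: can move to G, which is L ⇒ W
F: moves to C(W), A(W); every one is W ⇒ L
From C, the L positions reachable in one move are: G.

Move to G.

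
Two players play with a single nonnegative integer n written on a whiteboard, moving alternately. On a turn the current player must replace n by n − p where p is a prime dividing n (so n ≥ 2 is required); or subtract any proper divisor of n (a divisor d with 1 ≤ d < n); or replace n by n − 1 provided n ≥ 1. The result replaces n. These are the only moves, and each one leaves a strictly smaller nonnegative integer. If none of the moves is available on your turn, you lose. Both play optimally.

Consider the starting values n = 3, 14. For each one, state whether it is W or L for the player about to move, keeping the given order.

3: W, 14: L

Build the W/L table. Terminal = L. A non-terminal position is W if it has a move to some L; otherwise it is L.
n=0: no move → L
n=1: →0(L), so W
n=2: →0(L), so W
n=3: →0(L), so W
n=4: →2(W), 3(W) — all W, so L
n=5: →0(L), so W
n=6: →4(L), so W
n=7: →0(L), so W
n=8: →4(L), so W
n=9: →6(W), 8(W) — all W, so L
n=10: →9(L), so W
n=11: →0(L), so W
n=12: →9(L), so W
n=13: →0(L), so W
n=14: →7(W), 12(W), 13(W) — all W, so L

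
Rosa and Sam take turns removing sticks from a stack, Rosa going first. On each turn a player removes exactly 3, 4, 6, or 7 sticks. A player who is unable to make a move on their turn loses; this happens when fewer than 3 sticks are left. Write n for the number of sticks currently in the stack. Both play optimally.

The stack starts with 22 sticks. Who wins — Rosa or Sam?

Sam wins.

Compute win/loss labels from the base case upward. A position with no move is L. Any other position is W if it can reach an L in one move, else L.
n=0: no move → L
n=1: no move → L
n=2: no move → L
n=3: can move to 0, which is L ⇒ W
n=4: can move to 1, which is L ⇒ W
n=5: can move to 2, which is L ⇒ W
n=6: can move to 2, which is L ⇒ W
n=7: can move to 1, which is L ⇒ W
n=8: can move to 2, which is L ⇒ W
n=9: can move to 2, which is L ⇒ W
n=10: moves to 7(W), 6(W), 4(W), 3(W); every one is W ⇒ L
n=11: moves to 8(W), 7(W), 5(W), 4(W); every one is W ⇒ L
n=12: moves to 9(W), 8(W), 6(W), 5(W); every one is W ⇒ L
n=13: can move to 10, which is L ⇒ W
n=14: can move to 11, which is L ⇒ W
n=15: can move to 12, which is L ⇒ W
n=16: can move to 12, which is L ⇒ W
n=17: can move to 11, which is L ⇒ W
n=18: can move to 12, which is L ⇒ W
n=19: can move to 12, which is L ⇒ W
n=20: moves to 17(W), 16(W), 14(W), 13(W); every one is W ⇒ L
n=21: moves to 18(W), 17(W), 15(W), 14(W); every one is W ⇒ L
n=22: moves to 19(W), 18(W), 16(W), 15(W); every one is W ⇒ L
The starting position 22 is L: whatever Rosa does, the opponent receives a W position.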